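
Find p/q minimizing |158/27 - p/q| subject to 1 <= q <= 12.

41/7

Expand x = 158/27 as a continued fraction with the Euclidean algorithm:
  158 = 5*27 + 23, so a_0 = 5.
  27 = 1*23 + 4, so a_1 = 1.
  23 = 5*4 + 3, so a_2 = 5.
  4 = 1*3 + 1, so a_3 = 1.
  3 = 3*1 + 0, so a_4 = 3.
so x = [5; 1, 5, 1, 3].
Convergents (p_i = a_i*p_{i-1} + p_{i-2}, q_i = a_i*q_{i-1} + q_{i-2} with p_{-2}=0, p_{-1}=1, q_{-2}=1, q_{-1}=0), until the denominator exceeds 12:
  i=0: a_0=5, p_0 = 5*1 + 0 = 5, q_0 = 5*0 + 1 = 1.
  i=1: a_1=1, p_1 = 1*5 + 1 = 6, q_1 = 1*1 + 0 = 1.
  i=2: a_2=5, p_2 = 5*6 + 5 = 35, q_2 = 5*1 + 1 = 6.
  i=3: a_3=1, p_3 = 1*35 + 6 = 41, q_3 = 1*6 + 1 = 7.
  i=4: a_4=3, p_4 = 3*41 + 35 = 158, q_4 = 3*7 + 6 = 27.
q_4 = 27 > 12, so the last convergent with denominator <= 12 is p_3/q_3 = 41/7.
The closest fraction with denominator <= 12 is either p_3/q_3 or the intermediate fraction (k*p_3 + p_2)/(k*q_3 + q_2) with the largest k >= 1 whose denominator stays <= 12; these approach x as k grows, and every other convergent or intermediate fraction in range is farther away.
Largest k: floor((12 - q_2)/q_3) = floor((12 - 6)/7) = 0.
Since k = 0, no intermediate fraction beyond p_3/q_3 has denominator <= 12, so the convergent 41/7 is the closest (its error is |158*7 - 41*27|/(27*7) = 1/189).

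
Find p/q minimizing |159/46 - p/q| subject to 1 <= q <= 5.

7/2

Expand x = 159/46 as a continued fraction with the Euclidean algorithm:
  159 = 3*46 + 21, so a_0 = 3.
  46 = 2*21 + 4, so a_1 = 2.
  21 = 5*4 + 1, so a_2 = 5.
  4 = 4*1 + 0, so a_3 = 4.
so x = [3; 2, 5, 4].
Convergents (p_i = a_i*p_{i-1} + p_{i-2}, q_i = a_i*q_{i-1} + q_{i-2} with p_{-2}=0, p_{-1}=1, q_{-2}=1, q_{-1}=0), until the denominator exceeds 5:
  i=0: a_0=3, p_0 = 3*1 + 0 = 3, q_0 = 3*0 + 1 = 1.
  i=1: a_1=2, p_1 = 2*3 + 1 = 7, q_1 = 2*1 + 0 = 2.
  i=2: a_2=5, p_2 = 5*7 + 3 = 38, q_2 = 5*2 + 1 = 11.
q_2 = 11 > 5, so the last convergent with denominator <= 5 is p_1/q_1 = 7/2.
The closest fraction with denominator <= 5 is either p_1/q_1 or the intermediate fraction (k*p_1 + p_0)/(k*q_1 + q_0) with the largest k >= 1 whose denominator stays <= 5; these approach x as k grows, and every other convergent or intermediate fraction in range is farther away.
Largest k: floor((5 - q_0)/q_1) = floor((5 - 1)/2) = 2.
That gives (2*7 + 3)/(2*2 + 1) = 17/5.
Compare the errors: |x - 7/2| = |159*2 - 7*46|/(46*2) = 4/92, and |x - 17/5| = |159*5 - 17*46|/(46*5) = 13/230.
Cross-multiplying, 4*230 = 920 < 1196 = 13*92, so 4/92 is smaller: the convergent 7/2 is closer to x than 17/5.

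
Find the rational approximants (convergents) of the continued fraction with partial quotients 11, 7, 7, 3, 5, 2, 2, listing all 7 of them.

11/1, 78/7, 557/50, 1749/157, 9302/835, 20353/1827, 50008/4489

Using the convergent recurrence p_i = a_i*p_{i-1} + p_{i-2}, q_i = a_i*q_{i-1} + q_{i-2} with p_{-2}=0, p_{-1}=1, q_{-2}=1, q_{-1}=0:
  i=0: a_0=11, p_0 = 11*1 + 0 = 11, q_0 = 11*0 + 1 = 1.
  i=1: a_1=7, p_1 = 7*11 + 1 = 78, q_1 = 7*1 + 0 = 7.
  i=2: a_2=7, p_2 = 7*78 + 11 = 557, q_2 = 7*7 + 1 = 50.
  i=3: a_3=3, p_3 = 3*557 + 78 = 1749, q_3 = 3*50 + 7 = 157.
  i=4: a_4=5, p_4 = 5*1749 + 557 = 9302, q_4 = 5*157 + 50 = 835.
  i=5: a_5=2, p_5 = 2*9302 + 1749 = 20353, q_5 = 2*835 + 157 = 1827.
  i=6: a_6=2, p_6 = 2*20353 + 9302 = 50008, q_6 = 2*1827 + 835 = 4489.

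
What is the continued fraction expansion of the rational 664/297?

[2; 4, 4, 8, 2]

Run the Euclidean algorithm on 664 and 297; the successive quotients are the partial quotients a_0, a_1, ... (each step inverts the fractional part left over by the previous one):
  664 = 2*297 + 70, so a_0 = 2.
  297 = 4*70 + 17, so a_1 = 4.
  70 = 4*17 + 2, so a_2 = 4.
  17 = 8*2 + 1, so a_3 = 8.
  2 = 2*1 + 0, so a_4 = 2.
The remainder reaches 0 after 5 divisions, so the expansion has 5 partial quotients, read off in order.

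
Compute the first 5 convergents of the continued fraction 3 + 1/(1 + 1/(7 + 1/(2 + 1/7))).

3/1, 4/1, 31/8, 66/17, 493/127

Using the convergent recurrence p_i = a_i*p_{i-1} + p_{i-2}, q_i = a_i*q_{i-1} + q_{i-2} with p_{-2}=0, p_{-1}=1, q_{-2}=1, q_{-1}=0:
  i=0: a_0=3, p_0 = 3*1 + 0 = 3, q_0 = 3*0 + 1 = 1.
  i=1: a_1=1, p_1 = 1*3 + 1 = 4, q_1 = 1*1 + 0 = 1.
  i=2: a_2=7, p_2 = 7*4 + 3 = 31, q_2 = 7*1 + 1 = 8.
  i=3: a_3=2, p_3 = 2*31 + 4 = 66, q_3 = 2*8 + 1 = 17.
  i=4: a_4=7, p_4 = 7*66 + 31 = 493, q_4 = 7*17 + 8 = 127.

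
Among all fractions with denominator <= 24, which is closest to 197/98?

Expand x = 197/98 as a continued fraction with the Euclidean algorithm:
  197 = 2*98 + 1, so a_0 = 2.
  98 = 98*1 + 0, so a_1 = 98.
so x = [2; 98].
Convergents (p_i = a_i*p_{i-1} + p_{i-2}, q_i = a_i*q_{i-1} + q_{i-2} with p_{-2}=0, p_{-1}=1, q_{-2}=1, q_{-1}=0), until the denominator exceeds 24:
  i=0: a_0=2, p_0 = 2*1 + 0 = 2, q_0 = 2*0 + 1 = 1.
  i=1: a_1=98, p_1 = 98*2 + 1 = 197, q_1 = 98*1 + 0 = 98.
q_1 = 98 > 24, so the last convergent with denominator <= 24 is p_0/q_0 = 2/1.
The closest fraction with denominator <= 24 is either p_0/q_0 or the intermediate fraction (k*p_0 + p_{-1})/(k*q_0 + q_{-1}) with the largest k >= 1 whose denominator stays <= 24; these approach x as k grows, and every other convergent or intermediate fraction in range is farther away.
Largest k: floor((24 - q_{-1})/q_0) = floor((24 - 0)/1) = 24 (using the seeds p_{-1} = 1, q_{-1} = 0).
That gives (24*2 + 1)/(24*1 + 0) = 49/24.
Compare the errors: |x - 2/1| = |197*1 - 2*98|/(98*1) = 1/98, and |x - 49/24| = |197*24 - 49*98|/(98*24) = 74/2352.
Cross-multiplying, 1*2352 = 2352 < 7252 = 74*98, so 1/98 is smaller: the convergent 2/1 is closer to x than 49/24.

2/1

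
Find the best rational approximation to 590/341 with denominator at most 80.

109/63

Expand x = 590/341 as a continued fraction with the Euclidean algorithm:
  590 = 1*341 + 249, so a_0 = 1.
  341 = 1*249 + 92, so a_1 = 1.
  249 = 2*92 + 65, so a_2 = 2.
  92 = 1*65 + 27, so a_3 = 1.
  65 = 2*27 + 11, so a_4 = 2.
  27 = 2*11 + 5, so a_5 = 2.
  11 = 2*5 + 1, so a_6 = 2.
  5 = 5*1 + 0, so a_7 = 5.
so x = [1; 1, 2, 1, 2, 2, 2, 5].
Convergents (p_i = a_i*p_{i-1} + p_{i-2}, q_i = a_i*q_{i-1} + q_{i-2} with p_{-2}=0, p_{-1}=1, q_{-2}=1, q_{-1}=0), until the denominator exceeds 80:
  i=0: a_0=1, p_0 = 1*1 + 0 = 1, q_0 = 1*0 + 1 = 1.
  i=1: a_1=1, p_1 = 1*1 + 1 = 2, q_1 = 1*1 + 0 = 1.
  i=2: a_2=2, p_2 = 2*2 + 1 = 5, q_2 = 2*1 + 1 = 3.
  i=3: a_3=1, p_3 = 1*5 + 2 = 7, q_3 = 1*3 + 1 = 4.
  i=4: a_4=2, p_4 = 2*7 + 5 = 19, q_4 = 2*4 + 3 = 11.
  i=5: a_5=2, p_5 = 2*19 + 7 = 45, q_5 = 2*11 + 4 = 26.
  i=6: a_6=2, p_6 = 2*45 + 19 = 109, q_6 = 2*26 + 11 = 63.
  i=7: a_7=5, p_7 = 5*109 + 45 = 590, q_7 = 5*63 + 26 = 341.
q_7 = 341 > 80, so the last convergent with denominator <= 80 is p_6/q_6 = 109/63.
The closest fraction with denominator <= 80 is either p_6/q_6 or the intermediate fraction (k*p_6 + p_5)/(k*q_6 + q_5) with the largest k >= 1 whose denominator stays <= 80; these approach x as k grows, and every other convergent or intermediate fraction in range is farther away.
Largest k: floor((80 - q_5)/q_6) = floor((80 - 26)/63) = 0.
Since k = 0, no intermediate fraction beyond p_6/q_6 has denominator <= 80, so the convergent 109/63 is the closest (its error is |590*63 - 109*341|/(341*63) = 1/21483).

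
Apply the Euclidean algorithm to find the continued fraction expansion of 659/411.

[1; 1, 1, 1, 1, 11, 7]

Run the Euclidean algorithm on 659 and 411; the successive quotients are the partial quotients a_0, a_1, ... (each step inverts the fractional part left over by the previous one):
  659 = 1*411 + 248, so a_0 = 1.
  411 = 1*248 + 163, so a_1 = 1.
  248 = 1*163 + 85, so a_2 = 1.
  163 = 1*85 + 78, so a_3 = 1.
  85 = 1*78 + 7, so a_4 = 1.
  78 = 11*7 + 1, so a_5 = 11.
  7 = 7*1 + 0, so a_6 = 7.
The remainder reaches 0 after 7 divisions, so the expansion has 7 partial quotients, read off in order.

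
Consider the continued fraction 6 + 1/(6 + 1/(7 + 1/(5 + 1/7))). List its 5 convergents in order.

Using the convergent recurrence p_i = a_i*p_{i-1} + p_{i-2}, q_i = a_i*q_{i-1} + q_{i-2} with p_{-2}=0, p_{-1}=1, q_{-2}=1, q_{-1}=0:
  i=0: a_0=6, p_0 = 6*1 + 0 = 6, q_0 = 6*0 + 1 = 1.
  i=1: a_1=6, p_1 = 6*6 + 1 = 37, q_1 = 6*1 + 0 = 6.
  i=2: a_2=7, p_2 = 7*37 + 6 = 265, q_2 = 7*6 + 1 = 43.
  i=3: a_3=5, p_3 = 5*265 + 37 = 1362, q_3 = 5*43 + 6 = 221.
  i=4: a_4=7, p_4 = 7*1362 + 265 = 9799, q_4 = 7*221 + 43 = 1590.

6/1, 37/6, 265/43, 1362/221, 9799/1590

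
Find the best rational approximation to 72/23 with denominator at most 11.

25/8

Expand x = 72/23 as a continued fraction with the Euclidean algorithm:
  72 = 3*23 + 3, so a_0 = 3.
  23 = 7*3 + 2, so a_1 = 7.
  3 = 1*2 + 1, so a_2 = 1.
  2 = 2*1 + 0, so a_3 = 2.
so x = [3; 7, 1, 2].
Convergents (p_i = a_i*p_{i-1} + p_{i-2}, q_i = a_i*q_{i-1} + q_{i-2} with p_{-2}=0, p_{-1}=1, q_{-2}=1, q_{-1}=0), until the denominator exceeds 11:
  i=0: a_0=3, p_0 = 3*1 + 0 = 3, q_0 = 3*0 + 1 = 1.
  i=1: a_1=7, p_1 = 7*3 + 1 = 22, q_1 = 7*1 + 0 = 7.
  i=2: a_2=1, p_2 = 1*22 + 3 = 25, q_2 = 1*7 + 1 = 8.
  i=3: a_3=2, p_3 = 2*25 + 22 = 72, q_3 = 2*8 + 7 = 23.
q_3 = 23 > 11, so the last convergent with denominator <= 11 is p_2/q_2 = 25/8.
The closest fraction with denominator <= 11 is either p_2/q_2 or the intermediate fraction (k*p_2 + p_1)/(k*q_2 + q_1) with the largest k >= 1 whose denominator stays <= 11; these approach x as k grows, and every other convergent or intermediate fraction in range is farther away.
Largest k: floor((11 - q_1)/q_2) = floor((11 - 7)/8) = 0.
Since k = 0, no intermediate fraction beyond p_2/q_2 has denominator <= 11, so the convergent 25/8 is the closest (its error is |72*8 - 25*23|/(23*8) = 1/184).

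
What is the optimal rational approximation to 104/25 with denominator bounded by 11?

25/6

Expand x = 104/25 as a continued fraction with the Euclidean algorithm:
  104 = 4*25 + 4, so a_0 = 4.
  25 = 6*4 + 1, so a_1 = 6.
  4 = 4*1 + 0, so a_2 = 4.
so x = [4; 6, 4].
Convergents (p_i = a_i*p_{i-1} + p_{i-2}, q_i = a_i*q_{i-1} + q_{i-2} with p_{-2}=0, p_{-1}=1, q_{-2}=1, q_{-1}=0), until the denominator exceeds 11:
  i=0: a_0=4, p_0 = 4*1 + 0 = 4, q_0 = 4*0 + 1 = 1.
  i=1: a_1=6, p_1 = 6*4 + 1 = 25, q_1 = 6*1 + 0 = 6.
  i=2: a_2=4, p_2 = 4*25 + 4 = 104, q_2 = 4*6 + 1 = 25.
q_2 = 25 > 11, so the last convergent with denominator <= 11 is p_1/q_1 = 25/6.
The closest fraction with denominator <= 11 is either p_1/q_1 or the intermediate fraction (k*p_1 + p_0)/(k*q_1 + q_0) with the largest k >= 1 whose denominator stays <= 11; these approach x as k grows, and every other convergent or intermediate fraction in range is farther away.
Largest k: floor((11 - q_0)/q_1) = floor((11 - 1)/6) = 1.
That gives (1*25 + 4)/(1*6 + 1) = 29/7.
Compare the errors: |x - 25/6| = |104*6 - 25*25|/(25*6) = 1/150, and |x - 29/7| = |104*7 - 29*25|/(25*7) = 3/175.
Cross-multiplying, 1*175 = 175 < 450 = 3*150, so 1/150 is smaller: the convergent 25/6 is closer to x than 29/7.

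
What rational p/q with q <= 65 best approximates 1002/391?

Expand x = 1002/391 as a continued fraction with the Euclidean algorithm:
  1002 = 2*391 + 220, so a_0 = 2.
  391 = 1*220 + 171, so a_1 = 1.
  220 = 1*171 + 49, so a_2 = 1.
  171 = 3*49 + 24, so a_3 = 3.
  49 = 2*24 + 1, so a_4 = 2.
  24 = 24*1 + 0, so a_5 = 24.
so x = [2; 1, 1, 3, 2, 24].
Convergents (p_i = a_i*p_{i-1} + p_{i-2}, q_i = a_i*q_{i-1} + q_{i-2} with p_{-2}=0, p_{-1}=1, q_{-2}=1, q_{-1}=0), until the denominator exceeds 65:
  i=0: a_0=2, p_0 = 2*1 + 0 = 2, q_0 = 2*0 + 1 = 1.
  i=1: a_1=1, p_1 = 1*2 + 1 = 3, q_1 = 1*1 + 0 = 1.
  i=2: a_2=1, p_2 = 1*3 + 2 = 5, q_2 = 1*1 + 1 = 2.
  i=3: a_3=3, p_3 = 3*5 + 3 = 18, q_3 = 3*2 + 1 = 7.
  i=4: a_4=2, p_4 = 2*18 + 5 = 41, q_4 = 2*7 + 2 = 16.
  i=5: a_5=24, p_5 = 24*41 + 18 = 1002, q_5 = 24*16 + 7 = 391.
q_5 = 391 > 65, so the last convergent with denominator <= 65 is p_4/q_4 = 41/16.
The closest fraction with denominator <= 65 is either p_4/q_4 or the intermediate fraction (k*p_4 + p_3)/(k*q_4 + q_3) with the largest k >= 1 whose denominator stays <= 65; these approach x as k grows, and every other convergent or intermediate fraction in range is farther away.
Largest k: floor((65 - q_3)/q_4) = floor((65 - 7)/16) = 3.
That gives (3*41 + 18)/(3*16 + 7) = 141/55.
Compare the errors: |x - 41/16| = |1002*16 - 41*391|/(391*16) = 1/6256, and |x - 141/55| = |1002*55 - 141*391|/(391*55) = 21/21505.
Cross-multiplying, 1*21505 = 21505 < 131376 = 21*6256, so 1/6256 is smaller: the convergent 41/16 is closer to x than 141/55.

41/16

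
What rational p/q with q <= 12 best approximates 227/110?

Expand x = 227/110 as a continued fraction with the Euclidean algorithm:
  227 = 2*110 + 7, so a_0 = 2.
  110 = 15*7 + 5, so a_1 = 15.
  7 = 1*5 + 2, so a_2 = 1.
  5 = 2*2 + 1, so a_3 = 2.
  2 = 2*1 + 0, so a_4 = 2.
so x = [2; 15, 1, 2, 2].
Convergents (p_i = a_i*p_{i-1} + p_{i-2}, q_i = a_i*q_{i-1} + q_{i-2} with p_{-2}=0, p_{-1}=1, q_{-2}=1, q_{-1}=0), until the denominator exceeds 12:
  i=0: a_0=2, p_0 = 2*1 + 0 = 2, q_0 = 2*0 + 1 = 1.
  i=1: a_1=15, p_1 = 15*2 + 1 = 31, q_1 = 15*1 + 0 = 15.
q_1 = 15 > 12, so the last convergent with denominator <= 12 is p_0/q_0 = 2/1.
The closest fraction with denominator <= 12 is either p_0/q_0 or the intermediate fraction (k*p_0 + p_{-1})/(k*q_0 + q_{-1}) with the largest k >= 1 whose denominator stays <= 12; these approach x as k grows, and every other convergent or intermediate fraction in range is farther away.
Largest k: floor((12 - q_{-1})/q_0) = floor((12 - 0)/1) = 12 (using the seeds p_{-1} = 1, q_{-1} = 0).
That gives (12*2 + 1)/(12*1 + 0) = 25/12.
Compare the errors: |x - 2/1| = |227*1 - 2*110|/(110*1) = 7/110, and |x - 25/12| = |227*12 - 25*110|/(110*12) = 26/1320.
Cross-multiplying, 26*110 = 2860 < 9240 = 7*1320, so 26/1320 is smaller: the intermediate fraction 25/12 is closer to x than 2/1.

25/12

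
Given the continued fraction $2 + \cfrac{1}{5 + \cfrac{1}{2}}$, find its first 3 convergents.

2/1, 11/5, 24/11

Using the convergent recurrence p_i = a_i*p_{i-1} + p_{i-2}, q_i = a_i*q_{i-1} + q_{i-2} with p_{-2}=0, p_{-1}=1, q_{-2}=1, q_{-1}=0:
  i=0: a_0=2, p_0 = 2*1 + 0 = 2, q_0 = 2*0 + 1 = 1.
  i=1: a_1=5, p_1 = 5*2 + 1 = 11, q_1 = 5*1 + 0 = 5.
  i=2: a_2=2, p_2 = 2*11 + 2 = 24, q_2 = 2*5 + 1 = 11.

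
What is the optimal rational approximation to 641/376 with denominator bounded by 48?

Expand x = 641/376 as a continued fraction with the Euclidean algorithm:
  641 = 1*376 + 265, so a_0 = 1.
  376 = 1*265 + 111, so a_1 = 1.
  265 = 2*111 + 43, so a_2 = 2.
  111 = 2*43 + 25, so a_3 = 2.
  43 = 1*25 + 18, so a_4 = 1.
  25 = 1*18 + 7, so a_5 = 1.
  18 = 2*7 + 4, so a_6 = 2.
  7 = 1*4 + 3, so a_7 = 1.
  4 = 1*3 + 1, so a_8 = 1.
  3 = 3*1 + 0, so a_9 = 3.
so x = [1; 1, 2, 2, 1, 1, 2, 1, 1, 3].
Convergents (p_i = a_i*p_{i-1} + p_{i-2}, q_i = a_i*q_{i-1} + q_{i-2} with p_{-2}=0, p_{-1}=1, q_{-2}=1, q_{-1}=0), until the denominator exceeds 48:
  i=0: a_0=1, p_0 = 1*1 + 0 = 1, q_0 = 1*0 + 1 = 1.
  i=1: a_1=1, p_1 = 1*1 + 1 = 2, q_1 = 1*1 + 0 = 1.
  i=2: a_2=2, p_2 = 2*2 + 1 = 5, q_2 = 2*1 + 1 = 3.
  i=3: a_3=2, p_3 = 2*5 + 2 = 12, q_3 = 2*3 + 1 = 7.
  i=4: a_4=1, p_4 = 1*12 + 5 = 17, q_4 = 1*7 + 3 = 10.
  i=5: a_5=1, p_5 = 1*17 + 12 = 29, q_5 = 1*10 + 7 = 17.
  i=6: a_6=2, p_6 = 2*29 + 17 = 75, q_6 = 2*17 + 10 = 44.
  i=7: a_7=1, p_7 = 1*75 + 29 = 104, q_7 = 1*44 + 17 = 61.
q_7 = 61 > 48, so the last convergent with denominator <= 48 is p_6/q_6 = 75/44.
The closest fraction with denominator <= 48 is either p_6/q_6 or the intermediate fraction (k*p_6 + p_5)/(k*q_6 + q_5) with the largest k >= 1 whose denominator stays <= 48; these approach x as k grows, and every other convergent or intermediate fraction in range is farther away.
Largest k: floor((48 - q_5)/q_6) = floor((48 - 17)/44) = 0.
Since k = 0, no intermediate fraction beyond p_6/q_6 has denominator <= 48, so the convergent 75/44 is the closest (its error is |641*44 - 75*376|/(376*44) = 4/16544).

75/44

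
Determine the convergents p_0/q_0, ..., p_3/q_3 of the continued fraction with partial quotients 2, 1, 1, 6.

2/1, 3/1, 5/2, 33/13

Using the convergent recurrence p_i = a_i*p_{i-1} + p_{i-2}, q_i = a_i*q_{i-1} + q_{i-2} with p_{-2}=0, p_{-1}=1, q_{-2}=1, q_{-1}=0:
  i=0: a_0=2, p_0 = 2*1 + 0 = 2, q_0 = 2*0 + 1 = 1.
  i=1: a_1=1, p_1 = 1*2 + 1 = 3, q_1 = 1*1 + 0 = 1.
  i=2: a_2=1, p_2 = 1*3 + 2 = 5, q_2 = 1*1 + 1 = 2.
  i=3: a_3=6, p_3 = 6*5 + 3 = 33, q_3 = 6*2 + 1 = 13.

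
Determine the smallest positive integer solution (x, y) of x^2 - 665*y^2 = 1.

First expand sqrt(665) as a continued fraction. With x_i = (sqrt(665) + m_i)/d_i and (m_0, d_0) = (0, 1): a_0 = floor(sqrt(665)) = 25, since 25^2 = 625 <= 665 < 676 = 26^2.
Iterate m_{i+1} = d_i*a_i - m_i, d_{i+1} = (665 - m_{i+1}^2)/d_i, a_{i+1} = floor((a_0 + m_{i+1})/d_{i+1}):
  m_1 = 1*25 - 0 = 25, d_1 = (665 - 25^2)/1 = 40/1 = 40, a_1 = floor((25 + 25)/40) = 1.
  m_2 = 40*1 - 25 = 15, d_2 = (665 - 15^2)/40 = 440/40 = 11, a_2 = floor((25 + 15)/11) = 3.
  m_3 = 11*3 - 15 = 18, d_3 = (665 - 18^2)/11 = 341/11 = 31, a_3 = floor((25 + 18)/31) = 1.
  m_4 = 31*1 - 18 = 13, d_4 = (665 - 13^2)/31 = 496/31 = 16, a_4 = floor((25 + 13)/16) = 2.
  m_5 = 16*2 - 13 = 19, d_5 = (665 - 19^2)/16 = 304/16 = 19, a_5 = floor((25 + 19)/19) = 2.
  m_6 = 19*2 - 19 = 19, d_6 = (665 - 19^2)/19 = 304/19 = 16, a_6 = floor((25 + 19)/16) = 2.
  m_7 = 16*2 - 19 = 13, d_7 = (665 - 13^2)/16 = 496/16 = 31, a_7 = floor((25 + 13)/31) = 1.
  m_8 = 31*1 - 13 = 18, d_8 = (665 - 18^2)/31 = 341/31 = 11, a_8 = floor((25 + 18)/11) = 3.
  m_9 = 11*3 - 18 = 15, d_9 = (665 - 15^2)/11 = 440/11 = 40, a_9 = floor((25 + 15)/40) = 1.
  m_10 = 40*1 - 15 = 25, d_10 = (665 - 25^2)/40 = 40/40 = 1, a_10 = floor((25 + 25)/1) = 50.
  m_11 = 1*50 - 25 = 25, d_11 = (665 - 25^2)/1 = 40/1 = 40: (m_11, d_11) = (m_1, d_1) = (25, 40), so from here the quotients repeat a_1, ..., a_10; the period length is 10.
So sqrt(665) = [25; (1, 3, 1, 2, 2, 2, 1, 3, 1, 50)] with period length k = 10.
k is even, so the fundamental solution of x^2 - 665y^2 = 1 is (p_{k-1}, q_{k-1}) = (p_9, q_9); compute convergents through index 9.
Convergents (p_i = a_i*p_{i-1} + p_{i-2}, q_i = a_i*q_{i-1} + q_{i-2} with p_{-2}=0, p_{-1}=1, q_{-2}=1, q_{-1}=0):
  i=0: a_0=25, p_0 = 25*1 + 0 = 25, q_0 = 25*0 + 1 = 1.
  i=1: a_1=1, p_1 = 1*25 + 1 = 26, q_1 = 1*1 + 0 = 1.
  i=2: a_2=3, p_2 = 3*26 + 25 = 103, q_2 = 3*1 + 1 = 4.
  i=3: a_3=1, p_3 = 1*103 + 26 = 129, q_3 = 1*4 + 1 = 5.
  i=4: a_4=2, p_4 = 2*129 + 103 = 361, q_4 = 2*5 + 4 = 14.
  i=5: a_5=2, p_5 = 2*361 + 129 = 851, q_5 = 2*14 + 5 = 33.
  i=6: a_6=2, p_6 = 2*851 + 361 = 2063, q_6 = 2*33 + 14 = 80.
  i=7: a_7=1, p_7 = 1*2063 + 851 = 2914, q_7 = 1*80 + 33 = 113.
  i=8: a_8=3, p_8 = 3*2914 + 2063 = 10805, q_8 = 3*113 + 80 = 419.
  i=9: a_9=1, p_9 = 1*10805 + 2914 = 13719, q_9 = 1*419 + 113 = 532.
Check: 13719^2 - 665*532^2 = 188210961 - 188210960 = 1, so (x, y) = (13719, 532) solves the equation, and by the theorem it is the least positive solution.

(x, y) = (13719, 532)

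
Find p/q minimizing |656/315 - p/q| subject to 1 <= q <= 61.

Expand x = 656/315 as a continued fraction with the Euclidean algorithm:
  656 = 2*315 + 26, so a_0 = 2.
  315 = 12*26 + 3, so a_1 = 12.
  26 = 8*3 + 2, so a_2 = 8.
  3 = 1*2 + 1, so a_3 = 1.
  2 = 2*1 + 0, so a_4 = 2.
so x = [2; 12, 8, 1, 2].
Convergents (p_i = a_i*p_{i-1} + p_{i-2}, q_i = a_i*q_{i-1} + q_{i-2} with p_{-2}=0, p_{-1}=1, q_{-2}=1, q_{-1}=0), until the denominator exceeds 61:
  i=0: a_0=2, p_0 = 2*1 + 0 = 2, q_0 = 2*0 + 1 = 1.
  i=1: a_1=12, p_1 = 12*2 + 1 = 25, q_1 = 12*1 + 0 = 12.
  i=2: a_2=8, p_2 = 8*25 + 2 = 202, q_2 = 8*12 + 1 = 97.
q_2 = 97 > 61, so the last convergent with denominator <= 61 is p_1/q_1 = 25/12.
The closest fraction with denominator <= 61 is either p_1/q_1 or the intermediate fraction (k*p_1 + p_0)/(k*q_1 + q_0) with the largest k >= 1 whose denominator stays <= 61; these approach x as k grows, and every other convergent or intermediate fraction in range is farther away.
Largest k: floor((61 - q_0)/q_1) = floor((61 - 1)/12) = 5.
That gives (5*25 + 2)/(5*12 + 1) = 127/61.
Compare the errors: |x - 25/12| = |656*12 - 25*315|/(315*12) = 3/3780, and |x - 127/61| = |656*61 - 127*315|/(315*61) = 11/19215.
Cross-multiplying, 11*3780 = 41580 < 57645 = 3*19215, so 11/19215 is smaller: the intermediate fraction 127/61 is closer to x than 25/12.

127/61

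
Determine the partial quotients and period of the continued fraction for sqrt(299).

Write x_i = (sqrt(299) + m_i)/d_i with (m_0, d_0) = (0, 1). a_0 = floor(sqrt(299)) = 17, since 17^2 = 289 <= 299 < 324 = 18^2.
Iterate m_{i+1} = d_i*a_i - m_i, d_{i+1} = (299 - m_{i+1}^2)/d_i, a_{i+1} = floor((a_0 + m_{i+1})/d_{i+1}):
  m_1 = 1*17 - 0 = 17, d_1 = (299 - 17^2)/1 = 10/1 = 10, a_1 = floor((17 + 17)/10) = 3.
  m_2 = 10*3 - 17 = 13, d_2 = (299 - 13^2)/10 = 130/10 = 13, a_2 = floor((17 + 13)/13) = 2.
  m_3 = 13*2 - 13 = 13, d_3 = (299 - 13^2)/13 = 130/13 = 10, a_3 = floor((17 + 13)/10) = 3.
  m_4 = 10*3 - 13 = 17, d_4 = (299 - 17^2)/10 = 10/10 = 1, a_4 = floor((17 + 17)/1) = 34.
  m_5 = 1*34 - 17 = 17, d_5 = (299 - 17^2)/1 = 10/1 = 10: (m_5, d_5) = (m_1, d_1) = (17, 10), so from here the quotients repeat a_1, ..., a_4; the period length is 4.
Hence the expansion of sqrt(299) is a_0 = 17 followed by the repeating block 3, 2, 3, 34 (period 4).

[17; (3, 2, 3, 34)]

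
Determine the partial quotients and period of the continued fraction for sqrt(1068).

[32; (1, 2, 7, 1, 5, 16, 5, 1, 7, 2, 1, 64)]

Write x_i = (sqrt(1068) + m_i)/d_i with (m_0, d_0) = (0, 1). a_0 = floor(sqrt(1068)) = 32, since 32^2 = 1024 <= 1068 < 1089 = 33^2.
Iterate m_{i+1} = d_i*a_i - m_i, d_{i+1} = (1068 - m_{i+1}^2)/d_i, a_{i+1} = floor((a_0 + m_{i+1})/d_{i+1}):
  m_1 = 1*32 - 0 = 32, d_1 = (1068 - 32^2)/1 = 44/1 = 44, a_1 = floor((32 + 32)/44) = 1.
  m_2 = 44*1 - 32 = 12, d_2 = (1068 - 12^2)/44 = 924/44 = 21, a_2 = floor((32 + 12)/21) = 2.
  m_3 = 21*2 - 12 = 30, d_3 = (1068 - 30^2)/21 = 168/21 = 8, a_3 = floor((32 + 30)/8) = 7.
  m_4 = 8*7 - 30 = 26, d_4 = (1068 - 26^2)/8 = 392/8 = 49, a_4 = floor((32 + 26)/49) = 1.
  m_5 = 49*1 - 26 = 23, d_5 = (1068 - 23^2)/49 = 539/49 = 11, a_5 = floor((32 + 23)/11) = 5.
  m_6 = 11*5 - 23 = 32, d_6 = (1068 - 32^2)/11 = 44/11 = 4, a_6 = floor((32 + 32)/4) = 16.
  m_7 = 4*16 - 32 = 32, d_7 = (1068 - 32^2)/4 = 44/4 = 11, a_7 = floor((32 + 32)/11) = 5.
  m_8 = 11*5 - 32 = 23, d_8 = (1068 - 23^2)/11 = 539/11 = 49, a_8 = floor((32 + 23)/49) = 1.
  m_9 = 49*1 - 23 = 26, d_9 = (1068 - 26^2)/49 = 392/49 = 8, a_9 = floor((32 + 26)/8) = 7.
  m_10 = 8*7 - 26 = 30, d_10 = (1068 - 30^2)/8 = 168/8 = 21, a_10 = floor((32 + 30)/21) = 2.
  m_11 = 21*2 - 30 = 12, d_11 = (1068 - 12^2)/21 = 924/21 = 44, a_11 = floor((32 + 12)/44) = 1.
  m_12 = 44*1 - 12 = 32, d_12 = (1068 - 32^2)/44 = 44/44 = 1, a_12 = floor((32 + 32)/1) = 64.
  m_13 = 1*64 - 32 = 32, d_13 = (1068 - 32^2)/1 = 44/1 = 44: (m_13, d_13) = (m_1, d_1) = (32, 44), so from here the quotients repeat a_1, ..., a_12; the period length is 12.
Hence the expansion of sqrt(1068) is a_0 = 32 followed by the repeating block 1, 2, 7, 1, 5, 16, 5, 1, 7, 2, 1, 64 (period 12).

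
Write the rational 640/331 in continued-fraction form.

[1; 1, 14, 22]

Run the Euclidean algorithm on 640 and 331; the successive quotients are the partial quotients a_0, a_1, ... (each step inverts the fractional part left over by the previous one):
  640 = 1*331 + 309, so a_0 = 1.
  331 = 1*309 + 22, so a_1 = 1.
  309 = 14*22 + 1, so a_2 = 14.
  22 = 22*1 + 0, so a_3 = 22.
The remainder reaches 0 after 4 divisions, so the expansion has 4 partial quotients, read off in order.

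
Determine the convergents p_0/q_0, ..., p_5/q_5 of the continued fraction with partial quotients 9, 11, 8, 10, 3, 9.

Using the convergent recurrence p_i = a_i*p_{i-1} + p_{i-2}, q_i = a_i*q_{i-1} + q_{i-2} with p_{-2}=0, p_{-1}=1, q_{-2}=1, q_{-1}=0:
  i=0: a_0=9, p_0 = 9*1 + 0 = 9, q_0 = 9*0 + 1 = 1.
  i=1: a_1=11, p_1 = 11*9 + 1 = 100, q_1 = 11*1 + 0 = 11.
  i=2: a_2=8, p_2 = 8*100 + 9 = 809, q_2 = 8*11 + 1 = 89.
  i=3: a_3=10, p_3 = 10*809 + 100 = 8190, q_3 = 10*89 + 11 = 901.
  i=4: a_4=3, p_4 = 3*8190 + 809 = 25379, q_4 = 3*901 + 89 = 2792.
  i=5: a_5=9, p_5 = 9*25379 + 8190 = 236601, q_5 = 9*2792 + 901 = 26029.

9/1, 100/11, 809/89, 8190/901, 25379/2792, 236601/26029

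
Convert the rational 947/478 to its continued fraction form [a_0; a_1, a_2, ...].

[1; 1, 52, 9]

Run the Euclidean algorithm on 947 and 478; the successive quotients are the partial quotients a_0, a_1, ... (each step inverts the fractional part left over by the previous one):
  947 = 1*478 + 469, so a_0 = 1.
  478 = 1*469 + 9, so a_1 = 1.
  469 = 52*9 + 1, so a_2 = 52.
  9 = 9*1 + 0, so a_3 = 9.
The remainder reaches 0 after 4 divisions, so the expansion has 4 partial quotients, read off in order.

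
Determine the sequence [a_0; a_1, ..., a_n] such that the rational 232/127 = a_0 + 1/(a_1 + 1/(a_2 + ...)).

Run the Euclidean algorithm on 232 and 127; the successive quotients are the partial quotients a_0, a_1, ... (each step inverts the fractional part left over by the previous one):
  232 = 1*127 + 105, so a_0 = 1.
  127 = 1*105 + 22, so a_1 = 1.
  105 = 4*22 + 17, so a_2 = 4.
  22 = 1*17 + 5, so a_3 = 1.
  17 = 3*5 + 2, so a_4 = 3.
  5 = 2*2 + 1, so a_5 = 2.
  2 = 2*1 + 0, so a_6 = 2.
The remainder reaches 0 after 7 divisions, so the expansion has 7 partial quotients, read off in order.

[1; 1, 4, 1, 3, 2, 2]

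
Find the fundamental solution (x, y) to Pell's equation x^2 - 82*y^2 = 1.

(x, y) = (163, 18)

First expand sqrt(82) as a continued fraction. With x_i = (sqrt(82) + m_i)/d_i and (m_0, d_0) = (0, 1): a_0 = floor(sqrt(82)) = 9, since 9^2 = 81 <= 82 < 100 = 10^2.
Iterate m_{i+1} = d_i*a_i - m_i, d_{i+1} = (82 - m_{i+1}^2)/d_i, a_{i+1} = floor((a_0 + m_{i+1})/d_{i+1}):
  m_1 = 1*9 - 0 = 9, d_1 = (82 - 9^2)/1 = 1/1 = 1, a_1 = floor((9 + 9)/1) = 18.
  m_2 = 1*18 - 9 = 9, d_2 = (82 - 9^2)/1 = 1/1 = 1: (m_2, d_2) = (m_1, d_1) = (9, 1), so from here the quotient a_1 repeats; the period length is 1.
So sqrt(82) = [9; (18)] with period length k = 1.
k is odd, so (p_{k-1}, q_{k-1}) only solves x^2 - 82y^2 = -1 and the fundamental solution of x^2 - 82y^2 = 1 is (p_{2k-1}, q_{2k-1}) = (p_1, q_1); compute convergents through index 1, running through the period twice.
Convergents (p_i = a_i*p_{i-1} + p_{i-2}, q_i = a_i*q_{i-1} + q_{i-2} with p_{-2}=0, p_{-1}=1, q_{-2}=1, q_{-1}=0):
  i=0: a_0=9, p_0 = 9*1 + 0 = 9, q_0 = 9*0 + 1 = 1.
  i=1: a_1=18, p_1 = 18*9 + 1 = 163, q_1 = 18*1 + 0 = 18.
Indeed p_0^2 - 82*q_0^2 = 81 - 82 = -1, not +1.
Check: 163^2 - 82*18^2 = 26569 - 26568 = 1, so (x, y) = (163, 18) solves the equation, and by the theorem it is the least positive solution.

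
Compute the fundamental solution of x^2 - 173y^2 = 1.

First expand sqrt(173) as a continued fraction. With x_i = (sqrt(173) + m_i)/d_i and (m_0, d_0) = (0, 1): a_0 = floor(sqrt(173)) = 13, since 13^2 = 169 <= 173 < 196 = 14^2.
Iterate m_{i+1} = d_i*a_i - m_i, d_{i+1} = (173 - m_{i+1}^2)/d_i, a_{i+1} = floor((a_0 + m_{i+1})/d_{i+1}):
  m_1 = 1*13 - 0 = 13, d_1 = (173 - 13^2)/1 = 4/1 = 4, a_1 = floor((13 + 13)/4) = 6.
  m_2 = 4*6 - 13 = 11, d_2 = (173 - 11^2)/4 = 52/4 = 13, a_2 = floor((13 + 11)/13) = 1.
  m_3 = 13*1 - 11 = 2, d_3 = (173 - 2^2)/13 = 169/13 = 13, a_3 = floor((13 + 2)/13) = 1.
  m_4 = 13*1 - 2 = 11, d_4 = (173 - 11^2)/13 = 52/13 = 4, a_4 = floor((13 + 11)/4) = 6.
  m_5 = 4*6 - 11 = 13, d_5 = (173 - 13^2)/4 = 4/4 = 1, a_5 = floor((13 + 13)/1) = 26.
  m_6 = 1*26 - 13 = 13, d_6 = (173 - 13^2)/1 = 4/1 = 4: (m_6, d_6) = (m_1, d_1) = (13, 4), so from here the quotients repeat a_1, ..., a_5; the period length is 5.
So sqrt(173) = [13; (6, 1, 1, 6, 26)] with period length k = 5.
k is odd, so (p_{k-1}, q_{k-1}) only solves x^2 - 173y^2 = -1 and the fundamental solution of x^2 - 173y^2 = 1 is (p_{2k-1}, q_{2k-1}) = (p_9, q_9); compute convergents through index 9, running through the period twice.
Convergents (p_i = a_i*p_{i-1} + p_{i-2}, q_i = a_i*q_{i-1} + q_{i-2} with p_{-2}=0, p_{-1}=1, q_{-2}=1, q_{-1}=0):
  i=0: a_0=13, p_0 = 13*1 + 0 = 13, q_0 = 13*0 + 1 = 1.
  i=1: a_1=6, p_1 = 6*13 + 1 = 79, q_1 = 6*1 + 0 = 6.
  i=2: a_2=1, p_2 = 1*79 + 13 = 92, q_2 = 1*6 + 1 = 7.
  i=3: a_3=1, p_3 = 1*92 + 79 = 171, q_3 = 1*7 + 6 = 13.
  i=4: a_4=6, p_4 = 6*171 + 92 = 1118, q_4 = 6*13 + 7 = 85.
  i=5: a_5=26, p_5 = 26*1118 + 171 = 29239, q_5 = 26*85 + 13 = 2223.
  i=6: a_6=6, p_6 = 6*29239 + 1118 = 176552, q_6 = 6*2223 + 85 = 13423.
  i=7: a_7=1, p_7 = 1*176552 + 29239 = 205791, q_7 = 1*13423 + 2223 = 15646.
  i=8: a_8=1, p_8 = 1*205791 + 176552 = 382343, q_8 = 1*15646 + 13423 = 29069.
  i=9: a_9=6, p_9 = 6*382343 + 205791 = 2499849, q_9 = 6*29069 + 15646 = 190060.
Indeed p_4^2 - 173*q_4^2 = 1249924 - 1249925 = -1, not +1.
Check: 2499849^2 - 173*190060^2 = 6249245022801 - 6249245022800 = 1, so (x, y) = (2499849, 190060) solves the equation, and by the theorem it is the least positive solution.

(x, y) = (2499849, 190060)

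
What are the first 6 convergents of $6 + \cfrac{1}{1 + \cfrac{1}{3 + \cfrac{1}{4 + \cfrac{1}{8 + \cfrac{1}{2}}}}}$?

6/1, 7/1, 27/4, 115/17, 947/140, 2009/297

Using the convergent recurrence p_i = a_i*p_{i-1} + p_{i-2}, q_i = a_i*q_{i-1} + q_{i-2} with p_{-2}=0, p_{-1}=1, q_{-2}=1, q_{-1}=0:
  i=0: a_0=6, p_0 = 6*1 + 0 = 6, q_0 = 6*0 + 1 = 1.
  i=1: a_1=1, p_1 = 1*6 + 1 = 7, q_1 = 1*1 + 0 = 1.
  i=2: a_2=3, p_2 = 3*7 + 6 = 27, q_2 = 3*1 + 1 = 4.
  i=3: a_3=4, p_3 = 4*27 + 7 = 115, q_3 = 4*4 + 1 = 17.
  i=4: a_4=8, p_4 = 8*115 + 27 = 947, q_4 = 8*17 + 4 = 140.
  i=5: a_5=2, p_5 = 2*947 + 115 = 2009, q_5 = 2*140 + 17 = 297.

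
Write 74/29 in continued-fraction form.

Run the Euclidean algorithm on 74 and 29; the successive quotients are the partial quotients a_0, a_1, ... (each step inverts the fractional part left over by the previous one):
  74 = 2*29 + 16, so a_0 = 2.
  29 = 1*16 + 13, so a_1 = 1.
  16 = 1*13 + 3, so a_2 = 1.
  13 = 4*3 + 1, so a_3 = 4.
  3 = 3*1 + 0, so a_4 = 3.
The remainder reaches 0 after 5 divisions, so the expansion has 5 partial quotients, read off in order.

[2; 1, 1, 4, 3]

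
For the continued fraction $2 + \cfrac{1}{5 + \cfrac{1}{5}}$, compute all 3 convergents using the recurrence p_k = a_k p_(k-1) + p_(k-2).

Using the convergent recurrence p_i = a_i*p_{i-1} + p_{i-2}, q_i = a_i*q_{i-1} + q_{i-2} with p_{-2}=0, p_{-1}=1, q_{-2}=1, q_{-1}=0:
  i=0: a_0=2, p_0 = 2*1 + 0 = 2, q_0 = 2*0 + 1 = 1.
  i=1: a_1=5, p_1 = 5*2 + 1 = 11, q_1 = 5*1 + 0 = 5.
  i=2: a_2=5, p_2 = 5*11 + 2 = 57, q_2 = 5*5 + 1 = 26.

2/1, 11/5, 57/26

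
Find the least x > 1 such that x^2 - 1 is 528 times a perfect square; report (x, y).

First expand sqrt(528) as a continued fraction. With x_i = (sqrt(528) + m_i)/d_i and (m_0, d_0) = (0, 1): a_0 = floor(sqrt(528)) = 22, since 22^2 = 484 <= 528 < 529 = 23^2.
Iterate m_{i+1} = d_i*a_i - m_i, d_{i+1} = (528 - m_{i+1}^2)/d_i, a_{i+1} = floor((a_0 + m_{i+1})/d_{i+1}):
  m_1 = 1*22 - 0 = 22, d_1 = (528 - 22^2)/1 = 44/1 = 44, a_1 = floor((22 + 22)/44) = 1.
  m_2 = 44*1 - 22 = 22, d_2 = (528 - 22^2)/44 = 44/44 = 1, a_2 = floor((22 + 22)/1) = 44.
  m_3 = 1*44 - 22 = 22, d_3 = (528 - 22^2)/1 = 44/1 = 44: (m_3, d_3) = (m_1, d_1) = (22, 44), so from here the quotients repeat a_1, a_2; the period length is 2.
So sqrt(528) = [22; (1, 44)] with period length k = 2.
k is even, so the fundamental solution of x^2 - 528y^2 = 1 is (p_{k-1}, q_{k-1}) = (p_1, q_1); compute convergents through index 1.
Convergents (p_i = a_i*p_{i-1} + p_{i-2}, q_i = a_i*q_{i-1} + q_{i-2} with p_{-2}=0, p_{-1}=1, q_{-2}=1, q_{-1}=0):
  i=0: a_0=22, p_0 = 22*1 + 0 = 22, q_0 = 22*0 + 1 = 1.
  i=1: a_1=1, p_1 = 1*22 + 1 = 23, q_1 = 1*1 + 0 = 1.
Check: 23^2 - 528*1^2 = 529 - 528 = 1, so (x, y) = (23, 1) solves the equation, and by the theorem it is the least positive solution.

(x, y) = (23, 1)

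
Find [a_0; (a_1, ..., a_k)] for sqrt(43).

Write x_i = (sqrt(43) + m_i)/d_i with (m_0, d_0) = (0, 1). a_0 = floor(sqrt(43)) = 6, since 6^2 = 36 <= 43 < 49 = 7^2.
Iterate m_{i+1} = d_i*a_i - m_i, d_{i+1} = (43 - m_{i+1}^2)/d_i, a_{i+1} = floor((a_0 + m_{i+1})/d_{i+1}):
  m_1 = 1*6 - 0 = 6, d_1 = (43 - 6^2)/1 = 7/1 = 7, a_1 = floor((6 + 6)/7) = 1.
  m_2 = 7*1 - 6 = 1, d_2 = (43 - 1^2)/7 = 42/7 = 6, a_2 = floor((6 + 1)/6) = 1.
  m_3 = 6*1 - 1 = 5, d_3 = (43 - 5^2)/6 = 18/6 = 3, a_3 = floor((6 + 5)/3) = 3.
  m_4 = 3*3 - 5 = 4, d_4 = (43 - 4^2)/3 = 27/3 = 9, a_4 = floor((6 + 4)/9) = 1.
  m_5 = 9*1 - 4 = 5, d_5 = (43 - 5^2)/9 = 18/9 = 2, a_5 = floor((6 + 5)/2) = 5.
  m_6 = 2*5 - 5 = 5, d_6 = (43 - 5^2)/2 = 18/2 = 9, a_6 = floor((6 + 5)/9) = 1.
  m_7 = 9*1 - 5 = 4, d_7 = (43 - 4^2)/9 = 27/9 = 3, a_7 = floor((6 + 4)/3) = 3.
  m_8 = 3*3 - 4 = 5, d_8 = (43 - 5^2)/3 = 18/3 = 6, a_8 = floor((6 + 5)/6) = 1.
  m_9 = 6*1 - 5 = 1, d_9 = (43 - 1^2)/6 = 42/6 = 7, a_9 = floor((6 + 1)/7) = 1.
  m_10 = 7*1 - 1 = 6, d_10 = (43 - 6^2)/7 = 7/7 = 1, a_10 = floor((6 + 6)/1) = 12.
  m_11 = 1*12 - 6 = 6, d_11 = (43 - 6^2)/1 = 7/1 = 7: (m_11, d_11) = (m_1, d_1) = (6, 7), so from here the quotients repeat a_1, ..., a_10; the period length is 10.
Hence the expansion of sqrt(43) is a_0 = 6 followed by the repeating block 1, 1, 3, 1, 5, 1, 3, 1, 1, 12 (period 10).

[6; (1, 1, 3, 1, 5, 1, 3, 1, 1, 12)]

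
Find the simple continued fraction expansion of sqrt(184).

Write x_i = (sqrt(184) + m_i)/d_i with (m_0, d_0) = (0, 1). a_0 = floor(sqrt(184)) = 13, since 13^2 = 169 <= 184 < 196 = 14^2.
Iterate m_{i+1} = d_i*a_i - m_i, d_{i+1} = (184 - m_{i+1}^2)/d_i, a_{i+1} = floor((a_0 + m_{i+1})/d_{i+1}):
  m_1 = 1*13 - 0 = 13, d_1 = (184 - 13^2)/1 = 15/1 = 15, a_1 = floor((13 + 13)/15) = 1.
  m_2 = 15*1 - 13 = 2, d_2 = (184 - 2^2)/15 = 180/15 = 12, a_2 = floor((13 + 2)/12) = 1.
  m_3 = 12*1 - 2 = 10, d_3 = (184 - 10^2)/12 = 84/12 = 7, a_3 = floor((13 + 10)/7) = 3.
  m_4 = 7*3 - 10 = 11, d_4 = (184 - 11^2)/7 = 63/7 = 9, a_4 = floor((13 + 11)/9) = 2.
  m_5 = 9*2 - 11 = 7, d_5 = (184 - 7^2)/9 = 135/9 = 15, a_5 = floor((13 + 7)/15) = 1.
  m_6 = 15*1 - 7 = 8, d_6 = (184 - 8^2)/15 = 120/15 = 8, a_6 = floor((13 + 8)/8) = 2.
  m_7 = 8*2 - 8 = 8, d_7 = (184 - 8^2)/8 = 120/8 = 15, a_7 = floor((13 + 8)/15) = 1.
  m_8 = 15*1 - 8 = 7, d_8 = (184 - 7^2)/15 = 135/15 = 9, a_8 = floor((13 + 7)/9) = 2.
  m_9 = 9*2 - 7 = 11, d_9 = (184 - 11^2)/9 = 63/9 = 7, a_9 = floor((13 + 11)/7) = 3.
  m_10 = 7*3 - 11 = 10, d_10 = (184 - 10^2)/7 = 84/7 = 12, a_10 = floor((13 + 10)/12) = 1.
  m_11 = 12*1 - 10 = 2, d_11 = (184 - 2^2)/12 = 180/12 = 15, a_11 = floor((13 + 2)/15) = 1.
  m_12 = 15*1 - 2 = 13, d_12 = (184 - 13^2)/15 = 15/15 = 1, a_12 = floor((13 + 13)/1) = 26.
  m_13 = 1*26 - 13 = 13, d_13 = (184 - 13^2)/1 = 15/1 = 15: (m_13, d_13) = (m_1, d_1) = (13, 15), so from here the quotients repeat a_1, ..., a_12; the period length is 12.
Hence the expansion of sqrt(184) is a_0 = 13 followed by the repeating block 1, 1, 3, 2, 1, 2, 1, 2, 3, 1, 1, 26 (period 12).

[13; (1, 1, 3, 2, 1, 2, 1, 2, 3, 1, 1, 26)]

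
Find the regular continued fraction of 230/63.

Run the Euclidean algorithm on 230 and 63; the successive quotients are the partial quotients a_0, a_1, ... (each step inverts the fractional part left over by the previous one):
  230 = 3*63 + 41, so a_0 = 3.
  63 = 1*41 + 22, so a_1 = 1.
  41 = 1*22 + 19, so a_2 = 1.
  22 = 1*19 + 3, so a_3 = 1.
  19 = 6*3 + 1, so a_4 = 6.
  3 = 3*1 + 0, so a_5 = 3.
The remainder reaches 0 after 6 divisions, so the expansion has 6 partial quotients, read off in order.

[3; 1, 1, 1, 6, 3]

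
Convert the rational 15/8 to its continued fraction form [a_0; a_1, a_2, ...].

[1; 1, 7]

Run the Euclidean algorithm on 15 and 8; the successive quotients are the partial quotients a_0, a_1, ... (each step inverts the fractional part left over by the previous one):
  15 = 1*8 + 7, so a_0 = 1.
  8 = 1*7 + 1, so a_1 = 1.
  7 = 7*1 + 0, so a_2 = 7.
The remainder reaches 0 after 3 divisions, so the expansion has 3 partial quotients, read off in order.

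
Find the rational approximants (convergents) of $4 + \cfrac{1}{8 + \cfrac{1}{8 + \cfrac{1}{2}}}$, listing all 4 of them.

4/1, 33/8, 268/65, 569/138

Using the convergent recurrence p_i = a_i*p_{i-1} + p_{i-2}, q_i = a_i*q_{i-1} + q_{i-2} with p_{-2}=0, p_{-1}=1, q_{-2}=1, q_{-1}=0:
  i=0: a_0=4, p_0 = 4*1 + 0 = 4, q_0 = 4*0 + 1 = 1.
  i=1: a_1=8, p_1 = 8*4 + 1 = 33, q_1 = 8*1 + 0 = 8.
  i=2: a_2=8, p_2 = 8*33 + 4 = 268, q_2 = 8*8 + 1 = 65.
  i=3: a_3=2, p_3 = 2*268 + 33 = 569, q_3 = 2*65 + 8 = 138.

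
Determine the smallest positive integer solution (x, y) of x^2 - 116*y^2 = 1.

(x, y) = (9801, 910)

First expand sqrt(116) as a continued fraction. With x_i = (sqrt(116) + m_i)/d_i and (m_0, d_0) = (0, 1): a_0 = floor(sqrt(116)) = 10, since 10^2 = 100 <= 116 < 121 = 11^2.
Iterate m_{i+1} = d_i*a_i - m_i, d_{i+1} = (116 - m_{i+1}^2)/d_i, a_{i+1} = floor((a_0 + m_{i+1})/d_{i+1}):
  m_1 = 1*10 - 0 = 10, d_1 = (116 - 10^2)/1 = 16/1 = 16, a_1 = floor((10 + 10)/16) = 1.
  m_2 = 16*1 - 10 = 6, d_2 = (116 - 6^2)/16 = 80/16 = 5, a_2 = floor((10 + 6)/5) = 3.
  m_3 = 5*3 - 6 = 9, d_3 = (116 - 9^2)/5 = 35/5 = 7, a_3 = floor((10 + 9)/7) = 2.
  m_4 = 7*2 - 9 = 5, d_4 = (116 - 5^2)/7 = 91/7 = 13, a_4 = floor((10 + 5)/13) = 1.
  m_5 = 13*1 - 5 = 8, d_5 = (116 - 8^2)/13 = 52/13 = 4, a_5 = floor((10 + 8)/4) = 4.
  m_6 = 4*4 - 8 = 8, d_6 = (116 - 8^2)/4 = 52/4 = 13, a_6 = floor((10 + 8)/13) = 1.
  m_7 = 13*1 - 8 = 5, d_7 = (116 - 5^2)/13 = 91/13 = 7, a_7 = floor((10 + 5)/7) = 2.
  m_8 = 7*2 - 5 = 9, d_8 = (116 - 9^2)/7 = 35/7 = 5, a_8 = floor((10 + 9)/5) = 3.
  m_9 = 5*3 - 9 = 6, d_9 = (116 - 6^2)/5 = 80/5 = 16, a_9 = floor((10 + 6)/16) = 1.
  m_10 = 16*1 - 6 = 10, d_10 = (116 - 10^2)/16 = 16/16 = 1, a_10 = floor((10 + 10)/1) = 20.
  m_11 = 1*20 - 10 = 10, d_11 = (116 - 10^2)/1 = 16/1 = 16: (m_11, d_11) = (m_1, d_1) = (10, 16), so from here the quotients repeat a_1, ..., a_10; the period length is 10.
So sqrt(116) = [10; (1, 3, 2, 1, 4, 1, 2, 3, 1, 20)] with period length k = 10.
k is even, so the fundamental solution of x^2 - 116y^2 = 1 is (p_{k-1}, q_{k-1}) = (p_9, q_9); compute convergents through index 9.
Convergents (p_i = a_i*p_{i-1} + p_{i-2}, q_i = a_i*q_{i-1} + q_{i-2} with p_{-2}=0, p_{-1}=1, q_{-2}=1, q_{-1}=0):
  i=0: a_0=10, p_0 = 10*1 + 0 = 10, q_0 = 10*0 + 1 = 1.
  i=1: a_1=1, p_1 = 1*10 + 1 = 11, q_1 = 1*1 + 0 = 1.
  i=2: a_2=3, p_2 = 3*11 + 10 = 43, q_2 = 3*1 + 1 = 4.
  i=3: a_3=2, p_3 = 2*43 + 11 = 97, q_3 = 2*4 + 1 = 9.
  i=4: a_4=1, p_4 = 1*97 + 43 = 140, q_4 = 1*9 + 4 = 13.
  i=5: a_5=4, p_5 = 4*140 + 97 = 657, q_5 = 4*13 + 9 = 61.
  i=6: a_6=1, p_6 = 1*657 + 140 = 797, q_6 = 1*61 + 13 = 74.
  i=7: a_7=2, p_7 = 2*797 + 657 = 2251, q_7 = 2*74 + 61 = 209.
  i=8: a_8=3, p_8 = 3*2251 + 797 = 7550, q_8 = 3*209 + 74 = 701.
  i=9: a_9=1, p_9 = 1*7550 + 2251 = 9801, q_9 = 1*701 + 209 = 910.
Check: 9801^2 - 116*910^2 = 96059601 - 96059600 = 1, so (x, y) = (9801, 910) solves the equation, and by the theorem it is the least positive solution.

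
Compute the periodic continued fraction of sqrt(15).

[3; (1, 6)]

Write x_i = (sqrt(15) + m_i)/d_i with (m_0, d_0) = (0, 1). a_0 = floor(sqrt(15)) = 3, since 3^2 = 9 <= 15 < 16 = 4^2.
Iterate m_{i+1} = d_i*a_i - m_i, d_{i+1} = (15 - m_{i+1}^2)/d_i, a_{i+1} = floor((a_0 + m_{i+1})/d_{i+1}):
  m_1 = 1*3 - 0 = 3, d_1 = (15 - 3^2)/1 = 6/1 = 6, a_1 = floor((3 + 3)/6) = 1.
  m_2 = 6*1 - 3 = 3, d_2 = (15 - 3^2)/6 = 6/6 = 1, a_2 = floor((3 + 3)/1) = 6.
  m_3 = 1*6 - 3 = 3, d_3 = (15 - 3^2)/1 = 6/1 = 6: (m_3, d_3) = (m_1, d_1) = (3, 6), so from here the quotients repeat a_1, a_2; the period length is 2.
Hence the expansion of sqrt(15) is a_0 = 3 followed by the repeating block 1, 6 (period 2).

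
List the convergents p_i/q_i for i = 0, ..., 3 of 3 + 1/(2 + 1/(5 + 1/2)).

3/1, 7/2, 38/11, 83/24

Using the convergent recurrence p_i = a_i*p_{i-1} + p_{i-2}, q_i = a_i*q_{i-1} + q_{i-2} with p_{-2}=0, p_{-1}=1, q_{-2}=1, q_{-1}=0:
  i=0: a_0=3, p_0 = 3*1 + 0 = 3, q_0 = 3*0 + 1 = 1.
  i=1: a_1=2, p_1 = 2*3 + 1 = 7, q_1 = 2*1 + 0 = 2.
  i=2: a_2=5, p_2 = 5*7 + 3 = 38, q_2 = 5*2 + 1 = 11.
  i=3: a_3=2, p_3 = 2*38 + 7 = 83, q_3 = 2*11 + 2 = 24.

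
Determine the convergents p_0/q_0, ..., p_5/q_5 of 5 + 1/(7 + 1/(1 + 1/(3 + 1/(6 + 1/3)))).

5/1, 36/7, 41/8, 159/31, 995/194, 3144/613

Using the convergent recurrence p_i = a_i*p_{i-1} + p_{i-2}, q_i = a_i*q_{i-1} + q_{i-2} with p_{-2}=0, p_{-1}=1, q_{-2}=1, q_{-1}=0:
  i=0: a_0=5, p_0 = 5*1 + 0 = 5, q_0 = 5*0 + 1 = 1.
  i=1: a_1=7, p_1 = 7*5 + 1 = 36, q_1 = 7*1 + 0 = 7.
  i=2: a_2=1, p_2 = 1*36 + 5 = 41, q_2 = 1*7 + 1 = 8.
  i=3: a_3=3, p_3 = 3*41 + 36 = 159, q_3 = 3*8 + 7 = 31.
  i=4: a_4=6, p_4 = 6*159 + 41 = 995, q_4 = 6*31 + 8 = 194.
  i=5: a_5=3, p_5 = 3*995 + 159 = 3144, q_5 = 3*194 + 31 = 613.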